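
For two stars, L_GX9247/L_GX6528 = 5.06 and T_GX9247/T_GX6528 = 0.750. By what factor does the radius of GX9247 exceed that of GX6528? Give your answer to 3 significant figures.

4.00

L ∝ R²T⁴ gives R ∝ √L / T², so
R_GX9247/R_GX6528 = √(5.06) / (0.750)² = 2.249 / 0.5625 = 3.999.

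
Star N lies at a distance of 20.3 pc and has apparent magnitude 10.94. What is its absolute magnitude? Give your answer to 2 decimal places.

M = m − 5 log₁₀(d/10 pc) = 10.94 − 5 log₁₀(20.3/10)
  = 10.94 − 5 × 0.307 = 10.94 − 1.54 = 9.40.

9.40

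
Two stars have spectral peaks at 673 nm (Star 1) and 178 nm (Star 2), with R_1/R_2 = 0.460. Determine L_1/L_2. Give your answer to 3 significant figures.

Wien's law gives T ∝ 1/λ_max, so T_1/T_2 = λ_2/λ_1 = 178/673 = 0.2645.
Then L ∝ R²T⁴ gives L_1/L_2 = (0.460)² × (0.2645)⁴ = 0.2116 × 0.004894 = 0.001035.

0.00104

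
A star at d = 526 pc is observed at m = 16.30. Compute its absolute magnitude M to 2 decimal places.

7.70

M = m − 5 log₁₀(d/10 pc) = 16.30 − 5 log₁₀(526/10)
  = 16.30 − 5 × 1.721 = 16.30 − 8.60 = 7.70.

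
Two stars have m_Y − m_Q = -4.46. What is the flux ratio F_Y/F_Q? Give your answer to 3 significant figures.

60.8

F_Y/F_Q = 10^(−(m_Y − m_Q)/2.5) = 10^(4.46/2.5) = 10^1.784 = 60.81.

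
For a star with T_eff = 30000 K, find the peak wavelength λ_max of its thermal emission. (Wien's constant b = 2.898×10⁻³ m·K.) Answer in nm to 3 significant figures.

96.6 nm

λ_max = b/T = 2.898×10⁻³ / 30000 = 9.66×10^-8 m = 96.60 nm.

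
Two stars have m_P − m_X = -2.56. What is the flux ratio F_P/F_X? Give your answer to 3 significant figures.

F_P/F_X = 10^(−(m_P − m_X)/2.5) = 10^(2.56/2.5) = 10^1.024 = 10.57.

10.6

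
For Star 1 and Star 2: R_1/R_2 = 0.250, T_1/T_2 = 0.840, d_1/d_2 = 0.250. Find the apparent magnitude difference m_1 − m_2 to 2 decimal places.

L_1/L_2 = (0.250)²(0.840)⁴ = 0.03112.
F_1/F_2 = (L_1/L_2)/(d_1/d_2)² = 0.03112/0.06250 = 0.4979.
m_1 − m_2 = −2.5 log₁₀(0.4979) = 0.76.

0.76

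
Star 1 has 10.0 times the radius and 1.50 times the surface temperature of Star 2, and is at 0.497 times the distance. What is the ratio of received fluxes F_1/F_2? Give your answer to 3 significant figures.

2.05×10^3

L_1/L_2 = (R_1/R_2)²(T_1/T_2)⁴ = (10.0)² × (1.50)⁴ = 506.2.
F_1/F_2 = (L_1/L_2)/(d_1/d_2)² = 506.2 / (0.497)² = 2050.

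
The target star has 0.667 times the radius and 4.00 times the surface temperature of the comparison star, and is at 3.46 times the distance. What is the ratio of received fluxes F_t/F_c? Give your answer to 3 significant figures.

L_t/L_c = (R_t/R_c)²(T_t/T_c)⁴ = (0.667)² × (4.00)⁴ = 113.9.
F_t/F_c = (L_t/L_c)/(d_t/d_c)² = 113.9 / (3.46)² = 9.513.

9.51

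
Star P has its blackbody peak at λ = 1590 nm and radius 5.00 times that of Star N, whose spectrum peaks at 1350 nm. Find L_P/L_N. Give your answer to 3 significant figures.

Wien's law gives T ∝ 1/λ_max, so T_P/T_N = λ_N/λ_P = 1350/1590 = 0.8491.
Then L ∝ R²T⁴ gives L_P/L_N = (5.00)² × (0.8491)⁴ = 25.00 × 0.5197 = 12.99.

13.0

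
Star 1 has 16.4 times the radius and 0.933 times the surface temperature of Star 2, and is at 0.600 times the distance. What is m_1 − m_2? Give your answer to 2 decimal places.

-6.88

L_1/L_2 = (16.4)²(0.933)⁴ = 203.8.
F_1/F_2 = (L_1/L_2)/(d_1/d_2)² = 203.8/0.3600 = 566.1.
m_1 − m_2 = −2.5 log₁₀(566.1) = -6.88.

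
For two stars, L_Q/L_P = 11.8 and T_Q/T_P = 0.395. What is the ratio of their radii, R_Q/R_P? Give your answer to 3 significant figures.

L ∝ R²T⁴ gives R ∝ √L / T², so
R_Q/R_P = √(11.8) / (0.395)² = 3.435 / 0.1560 = 22.02.

22.0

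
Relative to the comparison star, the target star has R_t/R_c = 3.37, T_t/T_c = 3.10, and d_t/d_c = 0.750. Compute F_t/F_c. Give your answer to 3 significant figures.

L_t/L_c = (R_t/R_c)²(T_t/T_c)⁴ = (3.37)² × (3.10)⁴ = 1049.
F_t/F_c = (L_t/L_c)/(d_t/d_c)² = 1049 / (0.750)² = 1865.

1.86×10^3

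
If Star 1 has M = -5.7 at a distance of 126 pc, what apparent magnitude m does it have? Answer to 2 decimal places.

m = M + 5 log₁₀(d/10 pc) = -5.7 + 5 log₁₀(126/10)
  = -5.7 + 5 × 1.100 = -5.7 + 5.50 = -0.20.

-0.20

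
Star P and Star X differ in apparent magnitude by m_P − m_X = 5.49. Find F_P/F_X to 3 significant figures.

F_P/F_X = 10^(−(m_P − m_X)/2.5) = 10^(-5.49/2.5) = 10^-2.196 = 0.006368.

0.00637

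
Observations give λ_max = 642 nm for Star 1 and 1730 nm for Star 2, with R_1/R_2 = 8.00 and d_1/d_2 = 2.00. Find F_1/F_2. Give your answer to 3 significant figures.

844

Wien's law: T_1/T_2 = λ_2/λ_1 = 1730/642 = 2.695.
L_1/L_2 = (R_1/R_2)²(T_1/T_2)⁴ = (8.00)²(2.695)⁴ = 3375.
F_1/F_2 = (L_1/L_2)/(d_1/d_2)² = 3375/(2.00)² = 843.7.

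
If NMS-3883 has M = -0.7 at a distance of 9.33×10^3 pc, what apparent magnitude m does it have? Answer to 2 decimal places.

14.15

m = M + 5 log₁₀(d/10 pc) = -0.7 + 5 log₁₀(9.33×10^3/10)
  = -0.7 + 5 × 2.970 = -0.7 + 14.85 = 14.15.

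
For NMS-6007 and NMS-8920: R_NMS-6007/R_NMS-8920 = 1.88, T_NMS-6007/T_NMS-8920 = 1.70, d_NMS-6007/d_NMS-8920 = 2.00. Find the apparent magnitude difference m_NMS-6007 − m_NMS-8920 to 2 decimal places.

L_NMS-6007/L_NMS-8920 = (1.88)²(1.70)⁴ = 29.52.
F_NMS-6007/F_NMS-8920 = (L_NMS-6007/L_NMS-8920)/(d_NMS-6007/d_NMS-8920)² = 29.52/4.000 = 7.380.
m_NMS-6007 − m_NMS-8920 = −2.5 log₁₀(7.380) = -2.17.

-2.17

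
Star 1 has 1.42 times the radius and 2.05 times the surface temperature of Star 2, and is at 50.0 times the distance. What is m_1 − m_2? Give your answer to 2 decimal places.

4.62

L_1/L_2 = (1.42)²(2.05)⁴ = 35.61.
F_1/F_2 = (L_1/L_2)/(d_1/d_2)² = 35.61/2500 = 0.01424.
m_1 − m_2 = −2.5 log₁₀(0.01424) = 4.62.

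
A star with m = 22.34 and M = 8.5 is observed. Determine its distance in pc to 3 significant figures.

m − M = 5 log₁₀(d/10 pc)
22.34 − (8.5) = 13.84 = 5 log₁₀(d/10)
d = 10 × 10^(13.84/5) = 10 × 10^2.768 = 5861 pc.

5.86×10^3 pc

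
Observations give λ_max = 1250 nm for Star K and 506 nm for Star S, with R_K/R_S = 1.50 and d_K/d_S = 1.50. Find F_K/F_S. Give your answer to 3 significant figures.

Wien's law: T_K/T_S = λ_S/λ_K = 506/1250 = 0.4048.
L_K/L_S = (R_K/R_S)²(T_K/T_S)⁴ = (1.50)²(0.4048)⁴ = 0.06041.
F_K/F_S = (L_K/L_S)/(d_K/d_S)² = 0.06041/(1.50)² = 0.02685.

0.0269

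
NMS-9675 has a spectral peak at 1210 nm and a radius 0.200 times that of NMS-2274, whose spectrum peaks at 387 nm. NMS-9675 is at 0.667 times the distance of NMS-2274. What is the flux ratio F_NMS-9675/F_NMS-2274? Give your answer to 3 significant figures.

Wien's law: T_NMS-9675/T_NMS-2274 = λ_NMS-2274/λ_NMS-9675 = 387/1210 = 0.3198.
L_NMS-9675/L_NMS-2274 = (R_NMS-9675/R_NMS-2274)²(T_NMS-9675/T_NMS-2274)⁴ = (0.200)²(0.3198)⁴ = 4.186×10^-4.
F_NMS-9675/F_NMS-2274 = (L_NMS-9675/L_NMS-2274)/(d_NMS-9675/d_NMS-2274)² = 4.186×10^-4/(0.667)² = 9.408×10^-4.

9.41×10^-4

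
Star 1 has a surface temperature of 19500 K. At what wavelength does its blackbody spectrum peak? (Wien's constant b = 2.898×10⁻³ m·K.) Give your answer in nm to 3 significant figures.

149 nm

λ_max = b/T = 2.898×10⁻³ / 19500 = 1.49×10^-7 m = 148.6 nm.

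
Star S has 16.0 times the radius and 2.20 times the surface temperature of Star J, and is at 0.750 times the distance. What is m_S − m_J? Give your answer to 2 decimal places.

-10.07

L_S/L_J = (16.0)²(2.20)⁴ = 5997.
F_S/F_J = (L_S/L_J)/(d_S/d_J)² = 5997/0.5625 = 1.066×10^4.
m_S − m_J = −2.5 log₁₀(1.066×10^4) = -10.07.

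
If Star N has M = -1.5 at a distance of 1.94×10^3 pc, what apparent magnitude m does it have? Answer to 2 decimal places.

9.94

m = M + 5 log₁₀(d/10 pc) = -1.5 + 5 log₁₀(1.94×10^3/10)
  = -1.5 + 5 × 2.288 = -1.5 + 11.44 = 9.94.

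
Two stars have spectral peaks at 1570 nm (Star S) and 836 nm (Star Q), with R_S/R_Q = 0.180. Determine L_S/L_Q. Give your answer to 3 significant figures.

Wien's law gives T ∝ 1/λ_max, so T_S/T_Q = λ_Q/λ_S = 836/1570 = 0.5325.
Then L ∝ R²T⁴ gives L_S/L_Q = (0.180)² × (0.5325)⁴ = 0.03240 × 0.08039 = 0.002605.

0.00260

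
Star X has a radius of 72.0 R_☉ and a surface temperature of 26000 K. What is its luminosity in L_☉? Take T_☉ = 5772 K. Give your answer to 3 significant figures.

2.13×10^6 L_☉

L/L_☉ = (R/R_☉)² (T/T_☉)⁴ = (72.0)² × (26000/5772)⁴
       = 5184 × (4.505)⁴ = 5184 × 411.7 = 2.134×10^6.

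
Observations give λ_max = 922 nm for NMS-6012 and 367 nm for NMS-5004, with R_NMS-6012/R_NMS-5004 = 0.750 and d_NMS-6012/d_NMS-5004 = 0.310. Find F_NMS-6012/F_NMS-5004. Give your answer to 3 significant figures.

Wien's law: T_NMS-6012/T_NMS-5004 = λ_NMS-5004/λ_NMS-6012 = 367/922 = 0.3980.
L_NMS-6012/L_NMS-5004 = (R_NMS-6012/R_NMS-5004)²(T_NMS-6012/T_NMS-5004)⁴ = (0.750)²(0.3980)⁴ = 0.01412.
F_NMS-6012/F_NMS-5004 = (L_NMS-6012/L_NMS-5004)/(d_NMS-6012/d_NMS-5004)² = 0.01412/(0.310)² = 0.1469.

0.147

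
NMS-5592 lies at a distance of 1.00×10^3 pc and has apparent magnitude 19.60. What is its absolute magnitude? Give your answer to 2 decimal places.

M = m − 5 log₁₀(d/10 pc) = 19.60 − 5 log₁₀(1.00×10^3/10)
  = 19.60 − 5 × 2.000 = 19.60 − 10.00 = 9.60.

9.60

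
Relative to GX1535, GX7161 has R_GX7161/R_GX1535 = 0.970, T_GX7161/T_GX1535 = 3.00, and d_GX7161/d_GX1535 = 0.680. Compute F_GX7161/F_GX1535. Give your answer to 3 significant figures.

L_GX7161/L_GX1535 = (R_GX7161/R_GX1535)²(T_GX7161/T_GX1535)⁴ = (0.970)² × (3.00)⁴ = 76.21.
F_GX7161/F_GX1535 = (L_GX7161/L_GX1535)/(d_GX7161/d_GX1535)² = 76.21 / (0.680)² = 164.8.

165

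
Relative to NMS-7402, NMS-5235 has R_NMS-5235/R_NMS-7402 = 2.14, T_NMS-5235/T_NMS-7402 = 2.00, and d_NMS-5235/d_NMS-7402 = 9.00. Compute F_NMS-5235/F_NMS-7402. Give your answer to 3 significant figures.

0.905

L_NMS-5235/L_NMS-7402 = (R_NMS-5235/R_NMS-7402)²(T_NMS-5235/T_NMS-7402)⁴ = (2.14)² × (2.00)⁴ = 73.27.
F_NMS-5235/F_NMS-7402 = (L_NMS-5235/L_NMS-7402)/(d_NMS-5235/d_NMS-7402)² = 73.27 / (9.00)² = 0.9046.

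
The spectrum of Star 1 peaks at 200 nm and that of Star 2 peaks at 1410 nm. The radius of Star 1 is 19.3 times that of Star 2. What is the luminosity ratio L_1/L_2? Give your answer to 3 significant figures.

Wien's law gives T ∝ 1/λ_max, so T_1/T_2 = λ_2/λ_1 = 1410/200 = 7.050.
Then L ∝ R²T⁴ gives L_1/L_2 = (19.3)² × (7.050)⁴ = 372.5 × 2470 = 9.202×10^5.

9.20×10^5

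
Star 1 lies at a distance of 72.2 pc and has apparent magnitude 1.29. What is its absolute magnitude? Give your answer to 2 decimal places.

-3.00

M = m − 5 log₁₀(d/10 pc) = 1.29 − 5 log₁₀(72.2/10)
  = 1.29 − 5 × 0.859 = 1.29 − 4.29 = -3.00.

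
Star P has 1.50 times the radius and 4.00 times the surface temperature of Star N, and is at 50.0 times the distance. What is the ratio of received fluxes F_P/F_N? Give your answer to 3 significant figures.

L_P/L_N = (R_P/R_N)²(T_P/T_N)⁴ = (1.50)² × (4.00)⁴ = 576.0.
F_P/F_N = (L_P/L_N)/(d_P/d_N)² = 576.0 / (50.0)² = 0.2304.

0.230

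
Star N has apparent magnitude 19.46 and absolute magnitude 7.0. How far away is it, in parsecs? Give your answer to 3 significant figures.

3.10×10^3 pc

m − M = 5 log₁₀(d/10 pc)
19.46 − (7.0) = 12.46 = 5 log₁₀(d/10)
d = 10 × 10^(12.46/5) = 10 × 10^2.492 = 3105 pc.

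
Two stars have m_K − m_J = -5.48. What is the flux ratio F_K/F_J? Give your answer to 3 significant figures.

156

F_K/F_J = 10^(−(m_K − m_J)/2.5) = 10^(5.48/2.5) = 10^2.192 = 155.6.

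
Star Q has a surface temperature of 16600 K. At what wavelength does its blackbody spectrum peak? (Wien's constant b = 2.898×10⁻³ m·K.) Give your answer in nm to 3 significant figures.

175 nm

λ_max = b/T = 2.898×10⁻³ / 16600 = 1.75×10^-7 m = 174.6 nm.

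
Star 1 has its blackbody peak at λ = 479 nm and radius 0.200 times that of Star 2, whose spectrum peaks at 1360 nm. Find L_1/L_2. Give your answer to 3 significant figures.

2.60

Wien's law gives T ∝ 1/λ_max, so T_1/T_2 = λ_2/λ_1 = 1360/479 = 2.839.
Then L ∝ R²T⁴ gives L_1/L_2 = (0.200)² × (2.839)⁴ = 0.04000 × 64.99 = 2.599.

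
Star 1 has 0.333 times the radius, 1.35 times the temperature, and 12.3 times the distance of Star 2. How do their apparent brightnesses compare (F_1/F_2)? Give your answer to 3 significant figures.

L_1/L_2 = (R_1/R_2)²(T_1/T_2)⁴ = (0.333)² × (1.35)⁴ = 0.3683.
F_1/F_2 = (L_1/L_2)/(d_1/d_2)² = 0.3683 / (12.3)² = 0.002435.

0.00243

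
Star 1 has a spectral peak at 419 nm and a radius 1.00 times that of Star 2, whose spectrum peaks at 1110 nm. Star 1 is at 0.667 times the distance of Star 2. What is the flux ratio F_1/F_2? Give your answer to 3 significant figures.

111

Wien's law: T_1/T_2 = λ_2/λ_1 = 1110/419 = 2.649.
L_1/L_2 = (R_1/R_2)²(T_1/T_2)⁴ = (1.00)²(2.649)⁴ = 49.25.
F_1/F_2 = (L_1/L_2)/(d_1/d_2)² = 49.25/(0.667)² = 110.7.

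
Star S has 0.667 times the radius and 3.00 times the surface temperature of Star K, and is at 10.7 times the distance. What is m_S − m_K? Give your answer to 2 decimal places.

L_S/L_K = (0.667)²(3.00)⁴ = 36.04.
F_S/F_K = (L_S/L_K)/(d_S/d_K)² = 36.04/114.5 = 0.3148.
m_S − m_K = −2.5 log₁₀(0.3148) = 1.26.

1.26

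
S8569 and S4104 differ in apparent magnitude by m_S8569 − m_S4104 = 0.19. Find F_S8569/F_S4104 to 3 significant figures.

0.839

F_S8569/F_S4104 = 10^(−(m_S8569 − m_S4104)/2.5) = 10^(-0.19/2.5) = 10^-0.076 = 0.8395.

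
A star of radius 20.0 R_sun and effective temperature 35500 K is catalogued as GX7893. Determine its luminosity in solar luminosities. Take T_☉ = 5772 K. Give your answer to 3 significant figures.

5.72×10^5 solar luminosities

L/L_☉ = (R/R_☉)² (T/T_☉)⁴ = (20.0)² × (35500/5772)⁴
       = 400.0 × (6.150)⁴ = 400.0 × 1431 = 5.724×10^5.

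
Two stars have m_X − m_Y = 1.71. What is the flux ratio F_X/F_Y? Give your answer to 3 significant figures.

0.207

F_X/F_Y = 10^(−(m_X − m_Y)/2.5) = 10^(-1.71/2.5) = 10^-0.684 = 0.2070.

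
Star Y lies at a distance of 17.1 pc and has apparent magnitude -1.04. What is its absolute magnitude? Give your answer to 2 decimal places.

M = m − 5 log₁₀(d/10 pc) = -1.04 − 5 log₁₀(17.1/10)
  = -1.04 − 5 × 0.233 = -1.04 − 1.16 = -2.20.

-2.20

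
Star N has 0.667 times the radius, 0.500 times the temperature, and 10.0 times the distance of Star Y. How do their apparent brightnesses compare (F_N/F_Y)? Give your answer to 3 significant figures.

2.78×10^-4

L_N/L_Y = (R_N/R_Y)²(T_N/T_Y)⁴ = (0.667)² × (0.500)⁴ = 0.02781.
F_N/F_Y = (L_N/L_Y)/(d_N/d_Y)² = 0.02781 / (10.0)² = 2.781×10^-4.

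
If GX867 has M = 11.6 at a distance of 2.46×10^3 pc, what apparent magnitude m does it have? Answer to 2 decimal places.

23.55

m = M + 5 log₁₀(d/10 pc) = 11.6 + 5 log₁₀(2.46×10^3/10)
  = 11.6 + 5 × 2.391 = 11.6 + 11.95 = 23.55.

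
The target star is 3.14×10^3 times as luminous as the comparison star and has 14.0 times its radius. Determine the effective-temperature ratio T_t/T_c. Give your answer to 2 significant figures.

L ∝ R²T⁴ gives T ∝ (L/R²)^(1/4), so
T_t/T_c = (3.14×10^3 / 14.0²)^(1/4) = (16.02)^(1/4) = 2.001.

2.0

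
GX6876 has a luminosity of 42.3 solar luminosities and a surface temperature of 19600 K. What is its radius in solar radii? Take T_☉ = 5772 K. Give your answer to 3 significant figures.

R/R_☉ = √(L/L_☉) / (T/T_☉)² = √(42.3) / (3.396)²
       = 6.504 / 11.53 = 0.5640.

0.564 solar radii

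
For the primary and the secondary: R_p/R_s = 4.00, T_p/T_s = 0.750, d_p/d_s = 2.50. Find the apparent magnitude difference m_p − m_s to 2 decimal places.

L_p/L_s = (4.00)²(0.750)⁴ = 5.062.
F_p/F_s = (L_p/L_s)/(d_p/d_s)² = 5.062/6.250 = 0.8100.
m_p − m_s = −2.5 log₁₀(0.8100) = 0.23.

0.23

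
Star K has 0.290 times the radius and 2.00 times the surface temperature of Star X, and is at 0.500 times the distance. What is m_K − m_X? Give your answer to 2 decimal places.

-1.83

L_K/L_X = (0.290)²(2.00)⁴ = 1.346.
F_K/F_X = (L_K/L_X)/(d_K/d_X)² = 1.346/0.2500 = 5.382.
m_K − m_X = −2.5 log₁₀(5.382) = -1.83.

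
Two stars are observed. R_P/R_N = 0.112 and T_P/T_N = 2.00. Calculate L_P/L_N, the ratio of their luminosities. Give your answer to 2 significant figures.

0.20

From the Stefan–Boltzmann law, L ∝ R²T⁴, so
L_P/L_N = (R_P/R_N)² (T_P/T_N)⁴ = (0.112)² × (2.00)⁴ = 0.01254 × 16.00 = 0.2007.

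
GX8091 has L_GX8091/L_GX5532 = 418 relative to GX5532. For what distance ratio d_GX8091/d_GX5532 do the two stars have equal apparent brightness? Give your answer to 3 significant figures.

Equal flux requires L_GX8091/d_GX8091² = L_GX5532/d_GX5532², so d_GX8091/d_GX5532 = √(L_GX8091/L_GX5532)
= √(418) = 20.45.

20.4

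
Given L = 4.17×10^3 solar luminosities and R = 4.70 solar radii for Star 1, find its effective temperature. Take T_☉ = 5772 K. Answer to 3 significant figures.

2.14×10^4 K

T/T_☉ = (L/L_☉)^(1/4) / (R/R_☉)^(1/2)
T = 5772 × (4.17×10^3)^(1/4) / √(4.70) = 5772 × 8.036 / 2.168 = 2.139×10^4 K.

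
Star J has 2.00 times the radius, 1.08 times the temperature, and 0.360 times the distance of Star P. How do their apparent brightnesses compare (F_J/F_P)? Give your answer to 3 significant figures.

42.0

L_J/L_P = (R_J/R_P)²(T_J/T_P)⁴ = (2.00)² × (1.08)⁴ = 5.442.
F_J/F_P = (L_J/L_P)/(d_J/d_P)² = 5.442 / (0.360)² = 41.99.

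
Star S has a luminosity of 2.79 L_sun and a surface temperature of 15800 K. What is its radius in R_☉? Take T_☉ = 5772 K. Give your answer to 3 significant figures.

R/R_☉ = √(L/L_☉) / (T/T_☉)² = √(2.79) / (2.737)²
       = 1.670 / 7.493 = 0.2229.

0.223 R_☉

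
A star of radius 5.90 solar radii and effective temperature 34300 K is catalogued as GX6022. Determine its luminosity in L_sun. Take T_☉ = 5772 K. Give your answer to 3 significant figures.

4.34×10^4 L_sun

L/L_☉ = (R/R_☉)² (T/T_☉)⁴ = (5.90)² × (34300/5772)⁴
       = 34.81 × (5.942)⁴ = 34.81 × 1247 = 4.341×10^4.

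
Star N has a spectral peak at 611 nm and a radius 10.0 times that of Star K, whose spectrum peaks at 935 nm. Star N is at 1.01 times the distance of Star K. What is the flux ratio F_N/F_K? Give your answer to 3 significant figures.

538

Wien's law: T_N/T_K = λ_K/λ_N = 935/611 = 1.530.
L_N/L_K = (R_N/R_K)²(T_N/T_K)⁴ = (10.0)²(1.530)⁴ = 548.4.
F_N/F_K = (L_N/L_K)/(d_N/d_K)² = 548.4/(1.01)² = 537.6.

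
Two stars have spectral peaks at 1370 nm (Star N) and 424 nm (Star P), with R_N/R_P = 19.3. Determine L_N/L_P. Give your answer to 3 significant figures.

Wien's law gives T ∝ 1/λ_max, so T_N/T_P = λ_P/λ_N = 424/1370 = 0.3095.
Then L ∝ R²T⁴ gives L_N/L_P = (19.3)² × (0.3095)⁴ = 372.5 × 0.009174 = 3.417.

3.42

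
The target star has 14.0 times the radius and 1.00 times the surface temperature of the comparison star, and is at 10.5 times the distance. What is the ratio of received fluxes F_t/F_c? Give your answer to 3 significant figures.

L_t/L_c = (R_t/R_c)²(T_t/T_c)⁴ = (14.0)² × (1.00)⁴ = 196.0.
F_t/F_c = (L_t/L_c)/(d_t/d_c)² = 196.0 / (10.5)² = 1.778.

1.78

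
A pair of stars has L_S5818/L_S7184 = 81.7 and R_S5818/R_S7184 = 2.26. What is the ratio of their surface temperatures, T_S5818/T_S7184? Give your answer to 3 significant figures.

2.00

L ∝ R²T⁴ gives T ∝ (L/R²)^(1/4), so
T_S5818/T_S7184 = (81.7 / 2.26²)^(1/4) = (16.00)^(1/4) = 2.000.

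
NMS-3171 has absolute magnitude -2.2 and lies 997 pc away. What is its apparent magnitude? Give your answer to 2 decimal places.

7.79

m = M + 5 log₁₀(d/10 pc) = -2.2 + 5 log₁₀(997/10)
  = -2.2 + 5 × 1.999 = -2.2 + 9.99 = 7.79.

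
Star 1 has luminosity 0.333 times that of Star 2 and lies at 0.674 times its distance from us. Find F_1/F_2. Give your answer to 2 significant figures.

0.73

F = L/(4πd²), so F_1/F_2 = (L_1/L_2) / (d_1/d_2)²
= 0.333 / (0.674)² = 0.333 / 0.4543 = 0.7330.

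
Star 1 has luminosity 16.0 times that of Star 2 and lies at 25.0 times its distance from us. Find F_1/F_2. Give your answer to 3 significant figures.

F = L/(4πd²), so F_1/F_2 = (L_1/L_2) / (d_1/d_2)²
= 16.0 / (25.0)² = 16.0 / 625.0 = 0.02560.

0.0256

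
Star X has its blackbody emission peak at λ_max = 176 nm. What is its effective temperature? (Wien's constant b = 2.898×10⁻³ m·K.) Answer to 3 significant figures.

1.65×10^4 K

T = b/λ_max = 2.898×10⁻³ / (176×10⁻⁹) = 1.647×10^4 K.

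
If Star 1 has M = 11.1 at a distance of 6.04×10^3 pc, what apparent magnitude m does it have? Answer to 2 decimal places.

25.01

m = M + 5 log₁₀(d/10 pc) = 11.1 + 5 log₁₀(6.04×10^3/10)
  = 11.1 + 5 × 2.781 = 11.1 + 13.91 = 25.01.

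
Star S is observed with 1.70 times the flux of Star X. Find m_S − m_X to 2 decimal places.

m_S − m_X = −2.5 log₁₀(F_S/F_X) = −2.5 log₁₀(1.70) = −2.5 × (0.230) = -0.576.

-0.58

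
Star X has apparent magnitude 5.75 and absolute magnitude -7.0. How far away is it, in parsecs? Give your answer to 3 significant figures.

3.55×10^3 pc

m − M = 5 log₁₀(d/10 pc)
5.75 − (-7.0) = 12.75 = 5 log₁₀(d/10)
d = 10 × 10^(12.75/5) = 10 × 10^2.550 = 3548 pc.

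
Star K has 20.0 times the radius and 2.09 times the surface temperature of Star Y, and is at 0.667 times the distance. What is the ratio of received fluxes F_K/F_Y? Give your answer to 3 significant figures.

1.72×10^4

L_K/L_Y = (R_K/R_Y)²(T_K/T_Y)⁴ = (20.0)² × (2.09)⁴ = 7632.
F_K/F_Y = (L_K/L_Y)/(d_K/d_Y)² = 7632 / (0.667)² = 1.716×10^4.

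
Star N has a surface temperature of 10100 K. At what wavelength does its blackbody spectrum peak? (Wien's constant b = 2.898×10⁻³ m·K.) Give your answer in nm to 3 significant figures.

287 nm

λ_max = b/T = 2.898×10⁻³ / 10100 = 2.87×10^-7 m = 286.9 nm.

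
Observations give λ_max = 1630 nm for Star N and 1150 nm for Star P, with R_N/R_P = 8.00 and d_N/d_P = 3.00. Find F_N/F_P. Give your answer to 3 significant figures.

1.76

Wien's law: T_N/T_P = λ_P/λ_N = 1150/1630 = 0.7055.
L_N/L_P = (R_N/R_P)²(T_N/T_P)⁴ = (8.00)²(0.7055)⁴ = 15.86.
F_N/F_P = (L_N/L_P)/(d_N/d_P)² = 15.86/(3.00)² = 1.762.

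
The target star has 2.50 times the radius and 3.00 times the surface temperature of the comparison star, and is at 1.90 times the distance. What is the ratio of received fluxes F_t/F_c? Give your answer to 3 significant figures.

L_t/L_c = (R_t/R_c)²(T_t/T_c)⁴ = (2.50)² × (3.00)⁴ = 506.2.
F_t/F_c = (L_t/L_c)/(d_t/d_c)² = 506.2 / (1.90)² = 140.2.

140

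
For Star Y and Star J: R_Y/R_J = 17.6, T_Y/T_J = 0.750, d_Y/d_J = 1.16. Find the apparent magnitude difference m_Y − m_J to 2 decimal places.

-4.66

L_Y/L_J = (17.6)²(0.750)⁴ = 98.01.
F_Y/F_J = (L_Y/L_J)/(d_Y/d_J)² = 98.01/1.346 = 72.84.
m_Y − m_J = −2.5 log₁₀(72.84) = -4.66.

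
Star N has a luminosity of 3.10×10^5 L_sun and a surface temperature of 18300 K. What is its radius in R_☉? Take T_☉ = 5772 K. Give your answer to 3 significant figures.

55.4 R_☉

R/R_☉ = √(L/L_☉) / (T/T_☉)² = √(3.10×10^5) / (3.170)²
       = 556.8 / 10.05 = 55.39.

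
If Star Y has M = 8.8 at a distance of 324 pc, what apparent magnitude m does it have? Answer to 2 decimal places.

m = M + 5 log₁₀(d/10 pc) = 8.8 + 5 log₁₀(324/10)
  = 8.8 + 5 × 1.511 = 8.8 + 7.55 = 16.35.

16.35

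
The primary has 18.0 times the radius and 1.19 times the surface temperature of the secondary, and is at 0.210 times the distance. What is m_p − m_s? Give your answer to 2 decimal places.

-10.42

L_p/L_s = (18.0)²(1.19)⁴ = 649.7.
F_p/F_s = (L_p/L_s)/(d_p/d_s)² = 649.7/0.04410 = 1.473×10^4.
m_p − m_s = −2.5 log₁₀(1.473×10^4) = -10.42.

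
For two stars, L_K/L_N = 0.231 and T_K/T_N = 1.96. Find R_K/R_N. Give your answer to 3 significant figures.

L ∝ R²T⁴ gives R ∝ √L / T², so
R_K/R_N = √(0.231) / (1.96)² = 0.4806 / 3.842 = 0.1251.

0.125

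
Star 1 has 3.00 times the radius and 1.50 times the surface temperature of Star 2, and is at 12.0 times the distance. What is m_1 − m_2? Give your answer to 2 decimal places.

1.25

L_1/L_2 = (3.00)²(1.50)⁴ = 45.56.
F_1/F_2 = (L_1/L_2)/(d_1/d_2)² = 45.56/144.0 = 0.3164.
m_1 − m_2 = −2.5 log₁₀(0.3164) = 1.25.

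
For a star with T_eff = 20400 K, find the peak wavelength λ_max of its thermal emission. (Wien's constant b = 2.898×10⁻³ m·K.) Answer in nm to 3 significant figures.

142 nm

λ_max = b/T = 2.898×10⁻³ / 20400 = 1.42×10^-7 m = 142.1 nm.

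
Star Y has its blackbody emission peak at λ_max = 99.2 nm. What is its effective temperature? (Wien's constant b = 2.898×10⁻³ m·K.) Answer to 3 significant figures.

T = b/λ_max = 2.898×10⁻³ / (99.2×10⁻⁹) = 2.921×10^4 K.

2.92×10^4 K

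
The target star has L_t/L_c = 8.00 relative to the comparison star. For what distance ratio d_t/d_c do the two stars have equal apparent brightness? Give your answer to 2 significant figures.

2.8

Equal flux requires L_t/d_t² = L_c/d_c², so d_t/d_c = √(L_t/L_c)
= √(8.00) = 2.828.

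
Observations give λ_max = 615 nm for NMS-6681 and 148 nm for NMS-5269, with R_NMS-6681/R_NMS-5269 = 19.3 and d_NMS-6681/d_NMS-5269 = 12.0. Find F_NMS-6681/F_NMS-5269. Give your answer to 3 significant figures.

Wien's law: T_NMS-6681/T_NMS-5269 = λ_NMS-5269/λ_NMS-6681 = 148/615 = 0.2407.
L_NMS-6681/L_NMS-5269 = (R_NMS-6681/R_NMS-5269)²(T_NMS-6681/T_NMS-5269)⁴ = (19.3)²(0.2407)⁴ = 1.249.
F_NMS-6681/F_NMS-5269 = (L_NMS-6681/L_NMS-5269)/(d_NMS-6681/d_NMS-5269)² = 1.249/(12.0)² = 0.008676.

0.00868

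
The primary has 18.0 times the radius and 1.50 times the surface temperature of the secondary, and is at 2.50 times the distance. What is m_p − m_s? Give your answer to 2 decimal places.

-6.05

L_p/L_s = (18.0)²(1.50)⁴ = 1640.
F_p/F_s = (L_p/L_s)/(d_p/d_s)² = 1640/6.250 = 262.4.
m_p − m_s = −2.5 log₁₀(262.4) = -6.05.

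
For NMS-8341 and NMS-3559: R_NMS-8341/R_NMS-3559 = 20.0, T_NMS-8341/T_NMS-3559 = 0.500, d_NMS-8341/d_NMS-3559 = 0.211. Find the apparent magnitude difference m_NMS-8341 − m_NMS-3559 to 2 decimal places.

L_NMS-8341/L_NMS-3559 = (20.0)²(0.500)⁴ = 25.00.
F_NMS-8341/F_NMS-3559 = (L_NMS-8341/L_NMS-3559)/(d_NMS-8341/d_NMS-3559)² = 25.00/0.04452 = 561.5.
m_NMS-8341 − m_NMS-3559 = −2.5 log₁₀(561.5) = -6.87.

-6.87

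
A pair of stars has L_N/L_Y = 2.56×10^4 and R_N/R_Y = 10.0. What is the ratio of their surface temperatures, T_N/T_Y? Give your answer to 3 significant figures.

L ∝ R²T⁴ gives T ∝ (L/R²)^(1/4), so
T_N/T_Y = (2.56×10^4 / 10.0²)^(1/4) = (256.0)^(1/4) = 4.000.

4.00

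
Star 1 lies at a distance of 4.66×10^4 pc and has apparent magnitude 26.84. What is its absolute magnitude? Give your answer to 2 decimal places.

8.50

M = m − 5 log₁₀(d/10 pc) = 26.84 − 5 log₁₀(4.66×10^4/10)
  = 26.84 − 5 × 3.668 = 26.84 − 18.34 = 8.50.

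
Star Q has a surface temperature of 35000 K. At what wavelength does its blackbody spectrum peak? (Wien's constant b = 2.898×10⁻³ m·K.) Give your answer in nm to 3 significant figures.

λ_max = b/T = 2.898×10⁻³ / 35000 = 8.28×10^-8 m = 82.80 nm.

82.8 nm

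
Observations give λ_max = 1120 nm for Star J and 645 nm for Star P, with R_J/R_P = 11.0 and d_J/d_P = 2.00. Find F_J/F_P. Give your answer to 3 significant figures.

3.33

Wien's law: T_J/T_P = λ_P/λ_J = 645/1120 = 0.5759.
L_J/L_P = (R_J/R_P)²(T_J/T_P)⁴ = (11.0)²(0.5759)⁴ = 13.31.
F_J/F_P = (L_J/L_P)/(d_J/d_P)² = 13.31/(2.00)² = 3.327.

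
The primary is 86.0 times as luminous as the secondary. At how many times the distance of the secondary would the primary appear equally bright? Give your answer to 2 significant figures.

Equal flux requires L_p/d_p² = L_s/d_s², so d_p/d_s = √(L_p/L_s)
= √(86.0) = 9.274.

9.3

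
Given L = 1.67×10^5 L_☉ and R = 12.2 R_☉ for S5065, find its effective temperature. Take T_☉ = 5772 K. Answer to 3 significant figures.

3.34×10^4 K

T/T_☉ = (L/L_☉)^(1/4) / (R/R_☉)^(1/2)
T = 5772 × (1.67×10^5)^(1/4) / √(12.2) = 5772 × 20.22 / 3.493 = 3.341×10^4 K.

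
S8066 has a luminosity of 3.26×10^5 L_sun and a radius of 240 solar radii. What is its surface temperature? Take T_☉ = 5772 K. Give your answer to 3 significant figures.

8.90×10^3 K

T/T_☉ = (L/L_☉)^(1/4) / (R/R_☉)^(1/2)
T = 5772 × (3.26×10^5)^(1/4) / √(240) = 5772 × 23.89 / 15.49 = 8903 K.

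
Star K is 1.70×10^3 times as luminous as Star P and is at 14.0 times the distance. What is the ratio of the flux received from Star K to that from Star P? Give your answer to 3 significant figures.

8.67

F = L/(4πd²), so F_K/F_P = (L_K/L_P) / (d_K/d_P)²
= 1.70×10^3 / (14.0)² = 1.70×10^3 / 196.0 = 8.673.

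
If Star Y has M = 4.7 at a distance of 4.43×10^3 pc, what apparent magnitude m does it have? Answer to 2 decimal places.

m = M + 5 log₁₀(d/10 pc) = 4.7 + 5 log₁₀(4.43×10^3/10)
  = 4.7 + 5 × 2.646 = 4.7 + 13.23 = 17.93.

17.93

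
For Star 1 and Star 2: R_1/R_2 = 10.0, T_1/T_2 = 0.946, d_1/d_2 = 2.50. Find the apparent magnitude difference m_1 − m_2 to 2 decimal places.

L_1/L_2 = (10.0)²(0.946)⁴ = 80.09.
F_1/F_2 = (L_1/L_2)/(d_1/d_2)² = 80.09/6.250 = 12.81.
m_1 − m_2 = −2.5 log₁₀(12.81) = -2.77.

-2.77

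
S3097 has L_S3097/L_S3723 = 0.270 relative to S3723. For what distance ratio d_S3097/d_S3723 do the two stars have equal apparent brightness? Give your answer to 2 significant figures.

Equal flux requires L_S3097/d_S3097² = L_S3723/d_S3723², so d_S3097/d_S3723 = √(L_S3097/L_S3723)
= √(0.270) = 0.5196.

0.52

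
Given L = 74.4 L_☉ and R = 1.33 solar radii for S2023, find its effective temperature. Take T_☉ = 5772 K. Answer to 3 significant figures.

T/T_☉ = (L/L_☉)^(1/4) / (R/R_☉)^(1/2)
T = 5772 × (74.4)^(1/4) / √(1.33) = 5772 × 2.937 / 1.153 = 1.470×10^4 K.

1.47×10^4 K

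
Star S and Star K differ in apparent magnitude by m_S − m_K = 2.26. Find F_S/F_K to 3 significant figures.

F_S/F_K = 10^(−(m_S − m_K)/2.5) = 10^(-2.26/2.5) = 10^-0.904 = 0.1247.

0.125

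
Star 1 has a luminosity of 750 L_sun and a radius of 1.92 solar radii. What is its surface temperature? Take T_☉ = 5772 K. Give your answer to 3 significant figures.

2.18×10^4 K

T/T_☉ = (L/L_☉)^(1/4) / (R/R_☉)^(1/2)
T = 5772 × (750)^(1/4) / √(1.92) = 5772 × 5.233 / 1.386 = 2.180×10^4 K.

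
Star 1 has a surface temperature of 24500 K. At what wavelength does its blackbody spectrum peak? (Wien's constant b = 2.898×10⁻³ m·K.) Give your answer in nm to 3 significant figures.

λ_max = b/T = 2.898×10⁻³ / 24500 = 1.18×10^-7 m = 118.3 nm.

118 nm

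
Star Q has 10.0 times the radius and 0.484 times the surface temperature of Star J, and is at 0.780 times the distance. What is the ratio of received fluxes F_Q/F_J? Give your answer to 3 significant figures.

9.02

L_Q/L_J = (R_Q/R_J)²(T_Q/T_J)⁴ = (10.0)² × (0.484)⁴ = 5.488.
F_Q/F_J = (L_Q/L_J)/(d_Q/d_J)² = 5.488 / (0.780)² = 9.020.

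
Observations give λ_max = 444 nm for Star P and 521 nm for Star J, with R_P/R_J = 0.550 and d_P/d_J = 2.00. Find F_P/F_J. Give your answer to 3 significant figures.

Wien's law: T_P/T_J = λ_J/λ_P = 521/444 = 1.173.
L_P/L_J = (R_P/R_J)²(T_P/T_J)⁴ = (0.550)²(1.173)⁴ = 0.5735.
F_P/F_J = (L_P/L_J)/(d_P/d_J)² = 0.5735/(2.00)² = 0.1434.

0.143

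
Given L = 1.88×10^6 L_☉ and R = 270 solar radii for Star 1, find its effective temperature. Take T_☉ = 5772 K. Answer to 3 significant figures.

1.30×10^4 K

T/T_☉ = (L/L_☉)^(1/4) / (R/R_☉)^(1/2)
T = 5772 × (1.88×10^6)^(1/4) / √(270) = 5772 × 37.03 / 16.43 = 1.301×10^4 K.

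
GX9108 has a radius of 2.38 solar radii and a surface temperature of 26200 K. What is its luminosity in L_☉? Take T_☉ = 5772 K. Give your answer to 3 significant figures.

L/L_☉ = (R/R_☉)² (T/T_☉)⁴ = (2.38)² × (26200/5772)⁴
       = 5.664 × (4.539)⁴ = 5.664 × 424.5 = 2405.

2.40×10^3 L_☉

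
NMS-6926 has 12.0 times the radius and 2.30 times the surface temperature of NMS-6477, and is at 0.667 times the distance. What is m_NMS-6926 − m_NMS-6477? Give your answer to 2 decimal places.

L_NMS-6926/L_NMS-6477 = (12.0)²(2.30)⁴ = 4030.
F_NMS-6926/F_NMS-6477 = (L_NMS-6926/L_NMS-6477)/(d_NMS-6926/d_NMS-6477)² = 4030/0.4449 = 9058.
m_NMS-6926 − m_NMS-6477 = −2.5 log₁₀(9058) = -9.89.

-9.89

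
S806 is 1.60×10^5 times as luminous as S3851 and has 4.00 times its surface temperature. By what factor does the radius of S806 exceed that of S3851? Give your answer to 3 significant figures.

25.0

L ∝ R²T⁴ gives R ∝ √L / T², so
R_S806/R_S3851 = √(1.60×10^5) / (4.00)² = 400.0 / 16.00 = 25.00.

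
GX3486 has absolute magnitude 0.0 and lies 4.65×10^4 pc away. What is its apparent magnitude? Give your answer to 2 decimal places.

18.34

m = M + 5 log₁₀(d/10 pc) = 0.0 + 5 log₁₀(4.65×10^4/10)
  = 0.0 + 5 × 3.667 = 0.0 + 18.34 = 18.34.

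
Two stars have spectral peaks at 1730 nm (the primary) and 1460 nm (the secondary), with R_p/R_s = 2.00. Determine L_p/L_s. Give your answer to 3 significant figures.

Wien's law gives T ∝ 1/λ_max, so T_p/T_s = λ_s/λ_p = 1460/1730 = 0.8439.
Then L ∝ R²T⁴ gives L_p/L_s = (2.00)² × (0.8439)⁴ = 4.000 × 0.5073 = 2.029.

2.03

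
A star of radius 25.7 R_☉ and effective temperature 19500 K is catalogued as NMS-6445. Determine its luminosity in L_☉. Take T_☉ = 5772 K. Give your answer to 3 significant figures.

L/L_☉ = (R/R_☉)² (T/T_☉)⁴ = (25.7)² × (19500/5772)⁴
       = 660.5 × (3.378)⁴ = 660.5 × 130.3 = 8.604×10^4.

8.60×10^4 L_☉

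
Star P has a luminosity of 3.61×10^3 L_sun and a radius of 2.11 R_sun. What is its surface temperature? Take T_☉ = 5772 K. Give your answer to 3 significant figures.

T/T_☉ = (L/L_☉)^(1/4) / (R/R_☉)^(1/2)
T = 5772 × (3.61×10^3)^(1/4) / √(2.11) = 5772 × 7.751 / 1.453 = 3.080×10^4 K.

3.08×10^4 K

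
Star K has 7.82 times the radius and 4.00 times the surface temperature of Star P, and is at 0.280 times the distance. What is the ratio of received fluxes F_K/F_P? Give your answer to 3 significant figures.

2.00×10^5

L_K/L_P = (R_K/R_P)²(T_K/T_P)⁴ = (7.82)² × (4.00)⁴ = 1.566×10^4.
F_K/F_P = (L_K/L_P)/(d_K/d_P)² = 1.566×10^4 / (0.280)² = 1.997×10^5.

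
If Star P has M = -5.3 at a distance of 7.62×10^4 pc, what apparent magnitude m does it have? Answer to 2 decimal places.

m = M + 5 log₁₀(d/10 pc) = -5.3 + 5 log₁₀(7.62×10^4/10)
  = -5.3 + 5 × 3.882 = -5.3 + 19.41 = 14.11.

14.11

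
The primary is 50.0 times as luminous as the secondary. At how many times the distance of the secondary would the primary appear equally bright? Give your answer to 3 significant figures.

Equal flux requires L_p/d_p² = L_s/d_s², so d_p/d_s = √(L_p/L_s)
= √(50.0) = 7.071.

7.07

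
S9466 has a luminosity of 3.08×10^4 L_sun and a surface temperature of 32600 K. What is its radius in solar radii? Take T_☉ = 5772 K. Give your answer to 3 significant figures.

R/R_☉ = √(L/L_☉) / (T/T_☉)² = √(3.08×10^4) / (5.648)²
       = 175.5 / 31.90 = 5.502.

5.50 solar radii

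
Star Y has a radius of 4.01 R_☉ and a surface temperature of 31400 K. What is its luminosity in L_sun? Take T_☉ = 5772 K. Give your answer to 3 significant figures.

1.41×10^4 L_sun

L/L_☉ = (R/R_☉)² (T/T_☉)⁴ = (4.01)² × (31400/5772)⁴
       = 16.08 × (5.440)⁴ = 16.08 × 875.8 = 1.408×10^4.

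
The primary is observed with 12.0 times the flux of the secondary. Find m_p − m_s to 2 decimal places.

m_p − m_s = −2.5 log₁₀(F_p/F_s) = −2.5 log₁₀(12.0) = −2.5 × (1.079) = -2.698.

-2.70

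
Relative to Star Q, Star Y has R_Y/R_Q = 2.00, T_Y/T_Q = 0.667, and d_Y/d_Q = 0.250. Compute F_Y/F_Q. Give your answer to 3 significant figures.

L_Y/L_Q = (R_Y/R_Q)²(T_Y/T_Q)⁴ = (2.00)² × (0.667)⁴ = 0.7917.
F_Y/F_Q = (L_Y/L_Q)/(d_Y/d_Q)² = 0.7917 / (0.250)² = 12.67.

12.7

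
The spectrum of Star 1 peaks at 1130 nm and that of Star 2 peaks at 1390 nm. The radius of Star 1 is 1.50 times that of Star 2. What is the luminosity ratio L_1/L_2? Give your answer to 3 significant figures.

5.15

Wien's law gives T ∝ 1/λ_max, so T_1/T_2 = λ_2/λ_1 = 1390/1130 = 1.230.
Then L ∝ R²T⁴ gives L_1/L_2 = (1.50)² × (1.230)⁴ = 2.250 × 2.290 = 5.151.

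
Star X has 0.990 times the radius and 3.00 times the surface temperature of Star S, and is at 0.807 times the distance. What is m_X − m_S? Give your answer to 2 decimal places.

-5.22

L_X/L_S = (0.990)²(3.00)⁴ = 79.39.
F_X/F_S = (L_X/L_S)/(d_X/d_S)² = 79.39/0.6512 = 121.9.
m_X − m_S = −2.5 log₁₀(121.9) = -5.22.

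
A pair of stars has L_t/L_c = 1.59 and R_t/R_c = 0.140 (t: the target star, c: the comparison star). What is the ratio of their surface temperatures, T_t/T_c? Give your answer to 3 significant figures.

L ∝ R²T⁴ gives T ∝ (L/R²)^(1/4), so
T_t/T_c = (1.59 / 0.140²)^(1/4) = (81.12)^(1/4) = 3.001.

3.00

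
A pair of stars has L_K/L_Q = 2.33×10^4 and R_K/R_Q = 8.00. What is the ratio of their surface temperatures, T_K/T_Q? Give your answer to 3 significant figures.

4.37

L ∝ R²T⁴ gives T ∝ (L/R²)^(1/4), so
T_K/T_Q = (2.33×10^4 / 8.00²)^(1/4) = (364.1)^(1/4) = 4.368.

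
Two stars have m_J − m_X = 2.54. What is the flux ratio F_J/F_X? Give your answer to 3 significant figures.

F_J/F_X = 10^(−(m_J − m_X)/2.5) = 10^(-2.54/2.5) = 10^-1.016 = 0.09638.

0.0964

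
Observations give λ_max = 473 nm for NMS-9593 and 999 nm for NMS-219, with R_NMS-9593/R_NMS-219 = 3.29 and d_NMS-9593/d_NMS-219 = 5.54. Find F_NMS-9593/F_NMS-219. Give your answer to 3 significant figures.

7.02

Wien's law: T_NMS-9593/T_NMS-219 = λ_NMS-219/λ_NMS-9593 = 999/473 = 2.112.
L_NMS-9593/L_NMS-219 = (R_NMS-9593/R_NMS-219)²(T_NMS-9593/T_NMS-219)⁴ = (3.29)²(2.112)⁴ = 215.4.
F_NMS-9593/F_NMS-219 = (L_NMS-9593/L_NMS-219)/(d_NMS-9593/d_NMS-219)² = 215.4/(5.54)² = 7.018.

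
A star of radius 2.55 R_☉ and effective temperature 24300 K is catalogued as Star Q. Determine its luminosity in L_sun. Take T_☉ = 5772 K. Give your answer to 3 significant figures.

L/L_☉ = (R/R_☉)² (T/T_☉)⁴ = (2.55)² × (24300/5772)⁴
       = 6.502 × (4.210)⁴ = 6.502 × 314.1 = 2043.

2.04×10^3 L_sun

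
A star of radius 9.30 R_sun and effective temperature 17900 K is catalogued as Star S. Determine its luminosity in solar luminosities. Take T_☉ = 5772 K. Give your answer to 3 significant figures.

L/L_☉ = (R/R_☉)² (T/T_☉)⁴ = (9.30)² × (17900/5772)⁴
       = 86.49 × (3.101)⁴ = 86.49 × 92.49 = 8000.

8.00×10^3 solar luminosities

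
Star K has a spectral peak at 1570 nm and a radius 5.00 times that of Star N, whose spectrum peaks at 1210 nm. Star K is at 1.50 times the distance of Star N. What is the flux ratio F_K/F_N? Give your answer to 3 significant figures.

Wien's law: T_K/T_N = λ_N/λ_K = 1210/1570 = 0.7707.
L_K/L_N = (R_K/R_N)²(T_K/T_N)⁴ = (5.00)²(0.7707)⁴ = 8.820.
F_K/F_N = (L_K/L_N)/(d_K/d_N)² = 8.820/(1.50)² = 3.920.

3.92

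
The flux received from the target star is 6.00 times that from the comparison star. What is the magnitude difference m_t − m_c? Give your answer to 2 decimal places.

m_t − m_c = −2.5 log₁₀(F_t/F_c) = −2.5 log₁₀(6.00) = −2.5 × (0.778) = -1.945.

-1.95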